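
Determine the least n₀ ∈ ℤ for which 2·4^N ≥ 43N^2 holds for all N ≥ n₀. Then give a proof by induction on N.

At N = 4: 512 < 688, so the inequality fails and n₀ ≥ 5. We prove 2·4^N ≥ 43N^2 for all N ≥ 5.
For the base case N = 5: 2·4^N = 2048 and 43N^2 = 1075, so 2048 ≥ 1075.
Suppose the result is true for N = r, so 2·4^r ≥ 43r^2.
Then 2·4^(r + 1) = 4·(2·4^r) ≥ 4·(43r^2).
Also, for r ≥ 5 we have 4·(43r^2) ≥ 43(r+1)^2, since 4 ≥ (1 + 1/r)^2 for all r ≥ 5.
Combining, 2·4^(r + 1) ≥ 43(r+1)^2.
Hence, by induction on N, the claim holds for every N ≥ 5.
Hence the smallest such n₀ is 5.

n₀ = 5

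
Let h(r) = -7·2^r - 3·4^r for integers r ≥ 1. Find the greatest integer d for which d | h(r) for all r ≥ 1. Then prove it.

Computing the first values: h(1) = -26 and h(2) = -76; gcd(-26, -76) = 2, so d ≤ 2.
We prove 2 | -7·2^r - 3·4^r for all r ≥ 1 by induction on r.
When r = 1: h(1) = -26 = 2·(-13), so 2 | h(1).
Inductive step: suppose the statement holds for some m ≥ 1, i.e. 2 | h(m). Then
h(m+1) − 4·h(m) = (-7·2^(m+1) - 3·4^(m+1)) − 4·(-7·2^m - 3·4^m) = (-7)·2^m·(2 − 4) = (14)·2^m. Since 2 | h(m) by the inductive hypothesis, 2 | 4·h(m); and 2 | 14 since 14 = 2·7. Therefore 2 | h(m+1).
This completes the induction.
Therefore the largest such d is 2.

d = 2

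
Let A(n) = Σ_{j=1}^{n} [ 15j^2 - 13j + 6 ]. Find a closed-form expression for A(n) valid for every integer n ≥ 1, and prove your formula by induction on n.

A(n) = n(5n^2 + n + 2)

We claim A(n) = n(5n^2 + n + 2) for all n ≥ 1.
For the base case n = 1: A(1) = 8, and the closed form gives 8. They agree.
For the inductive step, assume it holds for an arbitrary j ≥ 1, so A(j) = j(5j^2 + j + 2).
Then A(j+1) = A(j) + (15j^2 + 17j + 8) = (j(5j^2 + j + 2)) + (15j^2 + 17j + 8).
Simplifying, A(j+1) = (j + 1)(5j^2 + 11j + 8) = (j+1)(5(j+1)^2 + (j+1) + 2),
which is the closed form with n = j+1.
Hence, by induction on n, the claim holds for every n ≥ 1.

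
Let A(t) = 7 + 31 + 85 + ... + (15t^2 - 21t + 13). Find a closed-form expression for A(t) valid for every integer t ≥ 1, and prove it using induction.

A(t) = t(5t^2 - 3t + 5)

We claim A(t) = t(5t^2 - 3t + 5) for all t ≥ 1.
Base step (t = 1): A(1) = 7, and the closed form gives 7. They agree.
Inductive step: suppose the statement holds for some i ≥ 1, so A(i) = i(5i^2 - 3i + 5).
Then A(i+1) = A(i) + (15i^2 + 9i + 7) = (i(5i^2 - 3i + 5)) + (15i^2 + 9i + 7).
Simplifying, A(i+1) = (i + 1)(5i^2 + 7i + 7) = (i+1)(5(i+1)^2 - 3(i+1) + 5),
which is the closed form with t = i+1.
Hence, by induction on t, the claim holds for every t ≥ 1.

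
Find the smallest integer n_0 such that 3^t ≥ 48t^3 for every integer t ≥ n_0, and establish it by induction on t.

At t = 9: 19683 < 34992, so the inequality fails and n_0 ≥ 10. We prove 3^t ≥ 48t^3 for all t ≥ 10.
For the base case t = 10: 3^t = 59049 and 48t^3 = 48000, so 59049 ≥ 48000.
For the inductive step, assume it holds for an arbitrary k ≥ 10, so 3^k ≥ 48k^3.
Then 3^(k + 1) = 3·(3^k) ≥ 3·(48k^3).
Also, for k ≥ 10 we have 3·(48k^3) ≥ 48(k+1)^3, since 3 ≥ (1 + 1/k)^3 for all k ≥ 10.
Combining, 3^(k + 1) ≥ 48(k+1)^3.
By induction, the statement is established for all t ≥ 10.
Hence the smallest such n_0 is 10.

n_0 = 10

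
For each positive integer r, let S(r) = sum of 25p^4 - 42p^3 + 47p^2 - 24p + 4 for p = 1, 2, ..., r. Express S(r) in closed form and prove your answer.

We claim S(r) = r(5r^4 + 2r^3 + 3r^2 + r - 1) for all r ≥ 1.
Base case (r = 1): S(1) = 10, and the closed form gives 10. They agree.
For the inductive step, assume it holds for an arbitrary p ≥ 1, so S(p) = p(5p^4 + 2p^3 + 3p^2 + p - 1).
Then S(p+1) = S(p) + (25p^4 + 58p^3 + 71p^2 + 44p + 10) = (p(5p^4 + 2p^3 + 3p^2 + p - 1)) + (25p^4 + 58p^3 + 71p^2 + 44p + 10).
Simplifying, S(p+1) = (p + 1)(5p^4 + 22p^3 + 39p^2 + 33p + 10) = (p+1)(5(p+1)^4 + 2(p+1)^3 + 3(p+1)^2 + (p+1) - 1),
which is the closed form with r = p+1.
Hence, by induction on r, the claim holds for every r ≥ 1.

S(r) = r(5r^4 + 2r^3 + 3r^2 + r - 1)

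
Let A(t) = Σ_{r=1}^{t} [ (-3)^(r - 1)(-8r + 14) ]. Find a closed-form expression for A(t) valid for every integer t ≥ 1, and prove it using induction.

A(t) = (-3)^t(2t - 3) + 3

We claim A(t) = (-3)^t(2t - 3) + 3 for all t ≥ 1.
Base step (t = 1): A(1) = 6, and the closed form gives 6. They agree.
Inductive step: suppose the statement holds for some r ≥ 1, so A(r) = (-3)^r(2r - 3) + 3.
Then A(r+1) = A(r) + ((-3)^r(-8r + 6)) = ((-3)^r(2r - 3) + 3) + ((-3)^r(-8r + 6)).
Simplifying, A(r+1) = -6(-3)^r·r + 3(-3)^r + 3 = (-3)^(r+1)(2(r+1) - 3) + 3,
which is the closed form with t = r+1.
By induction, the statement is established for all t ≥ 1.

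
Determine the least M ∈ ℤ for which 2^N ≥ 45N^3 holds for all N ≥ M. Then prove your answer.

M = 19

At N = 18: 262144 < 262440, so the inequality fails and M ≥ 19. We prove 2^N ≥ 45N^3 for all N ≥ 19.
Base case (N = 19): 2^N = 524288 and 45N^3 = 308655, so 524288 ≥ 308655.
For the inductive step, assume it holds for an arbitrary p ≥ 19, so 2^p ≥ 45p^3.
Then 2^(p + 1) = 2·(2^p) ≥ 2·(45p^3).
Also, for p ≥ 19 we have 2·(45p^3) ≥ 45(p+1)^3, since 2 ≥ (1 + 1/p)^3 for all p ≥ 19.
Combining, 2^(p + 1) ≥ 45(p+1)^3.
This completes the induction.
Hence the smallest such M is 19.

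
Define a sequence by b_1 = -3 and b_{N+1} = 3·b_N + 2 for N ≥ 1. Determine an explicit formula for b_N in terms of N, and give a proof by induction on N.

Computing the first terms: b_1 = -3, b_2 = -7, b_3 = -19. This suggests b_N = -2·3^(N - 1) - 1.
For the base case N = 1: the formula gives -3 = -3 = b_1.
Inductive step: suppose the statement holds for some j ≥ 1, so b_j = -2·3^(j - 1) - 1.
Then b_{j+1} = 3·b_j + 2 = 3·(-2·3^(j - 1) - 1) + 2 = -2·3^j - 1 = -2·3^((j+1) - 1) - 1,
which is the claimed formula at N = j+1.
By the principle of mathematical induction, the result holds for all N ≥ 1.

b_N = -2·3^(N - 1) - 1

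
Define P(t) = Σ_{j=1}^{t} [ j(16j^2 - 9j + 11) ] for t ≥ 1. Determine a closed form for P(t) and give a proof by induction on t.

P(t) = t(t + 1)(4t^2 + t + 4)

We claim P(t) = t(t + 1)(4t^2 + t + 4) for all t ≥ 1.
For the base case t = 1: P(1) = 18, and the closed form gives 18. They agree.
For the inductive step, assume it holds for an arbitrary j ≥ 1, so P(j) = j(4j^3 + 5j^2 + 5j + 4).
Then P(j+1) = P(j) + ((j + 1)(-9j + 16(j + 1)^2 + 2)) = (j(4j^3 + 5j^2 + 5j + 4)) + ((j + 1)(-9j + 16(j + 1)^2 + 2)).
Simplifying, P(j+1) = (j + 1)(j + 2)(4j^2 + 9j + 9) = (j+1)((j+1) + 1)(4(j+1)^2 + (j+1) + 4),
which is the closed form with t = j+1.
Hence, by induction on t, the claim holds for every t ≥ 1.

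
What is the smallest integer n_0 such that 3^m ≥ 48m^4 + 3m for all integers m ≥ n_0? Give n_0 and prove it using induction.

At m = 12: 531441 < 995364, so the inequality fails and n_0 ≥ 13. We prove 3^m ≥ 48m^4 + 3m for all m ≥ 13.
For the base case m = 13: 3^m = 1594323 and 48m^4 + 3m = 1370967, so 1594323 ≥ 1370967.
Inductive step: suppose the statement holds for some r ≥ 13, so 3^r ≥ 48r^4 + 3r.
Then 3^(r + 1) = 3·(3^r) ≥ 3·(48r^4 + 3r).
Also, for r ≥ 13 we have 3·(48r^4 + 3r) ≥ 48(r+1)^4 + 3(r+1), since 3·(48r^4 + 3r) − (48(r+1)^4 + 3(r+1)) = 96r^4 - 192r^3 - 288r^2 - 186r - 51, which is nonnegative for all r ≥ 13.
Combining, 3^(r + 1) ≥ 48(r+1)^4 + 3(r+1).
By induction, the statement is established for all m ≥ 13.
Hence the smallest such n_0 is 13.

n_0 = 13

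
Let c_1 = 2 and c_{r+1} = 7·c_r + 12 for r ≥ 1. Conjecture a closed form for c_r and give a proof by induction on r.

c_r = 4·7^(r - 1) - 2

Computing the first terms: c_1 = 2, c_2 = 26, c_3 = 194. This suggests c_r = 4·7^(r - 1) - 2.
Base case (r = 1): the formula gives 2 = 2 = c_1.
For the inductive step, assume it holds for an arbitrary j ≥ 1, so c_j = 4·7^(j - 1) - 2.
Then c_{j+1} = 7·c_j + 12 = 7·(4·7^(j - 1) - 2) + 12 = 4·7^j - 2 = 4·7^((j+1) - 1) - 2,
which is the claimed formula at r = j+1.
By induction, the statement is established for all r ≥ 1.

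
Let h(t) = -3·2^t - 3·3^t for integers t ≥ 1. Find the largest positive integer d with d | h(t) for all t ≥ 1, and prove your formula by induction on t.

d = 3

Computing the first values: h(1) = -15 and h(2) = -39; gcd(-15, -39) = 3, so d ≤ 3.
We prove 3 | -3·2^t - 3·3^t for all t ≥ 1 by induction on t.
Base step (t = 1): h(1) = -15 = 3·(-5), so 3 | h(1).
Suppose the result is true for t = r, i.e. 3 | h(r). Then
h(r+1) − 3·h(r) = (-3·2^(r+1) - 3·3^(r+1)) − 3·(-3·2^r - 3·3^r) = (-3)·2^r·(2 − 3) = (3)·2^r. Since 3 | h(r) by the inductive hypothesis, 3 | 3·h(r); and 3 | 3 since 3 = 3·1. Therefore 3 | h(r+1).
Hence, by induction on t, the claim holds for every t ≥ 1.
Therefore the largest such d is 3.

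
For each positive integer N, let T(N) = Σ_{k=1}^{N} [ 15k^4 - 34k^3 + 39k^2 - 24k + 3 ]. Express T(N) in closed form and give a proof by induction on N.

T(N) = N(3N^4 - N^3 + N^2 - N - 3)

We claim T(N) = N(3N^4 - N^3 + N^2 - N - 3) for all N ≥ 1.
For the base case N = 1: T(1) = -1, and the closed form gives -1. They agree.
Inductive step: assume the claim holds for N = k, so T(k) = k(3k^4 - k^3 + k^2 - k - 3).
Then T(k+1) = T(k) + (15k^4 + 26k^3 + 27k^2 + 12k - 1) = (k(3k^4 - k^3 + k^2 - k - 3)) + (15k^4 + 26k^3 + 27k^2 + 12k - 1).
Simplifying, T(k+1) = (k + 1)(3k^4 + 11k^3 + 16k^2 + 10k - 1) = (k+1)(3(k+1)^4 - (k+1)^3 + (k+1)^2 - (k+1) - 3),
which is the closed form with N = k+1.
This completes the induction.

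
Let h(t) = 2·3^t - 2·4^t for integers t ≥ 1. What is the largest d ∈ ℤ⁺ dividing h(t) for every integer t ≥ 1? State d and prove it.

Computing the first values: h(1) = -2 and h(2) = -14; gcd(-2, -14) = 2, so d ≤ 2.
We prove 2 | 2·3^t - 2·4^t for all t ≥ 1 by induction on t.
Base case (t = 1): h(1) = -2 = 2·(-1), so 2 | h(1).
Inductive step: assume the claim holds for t = p, i.e. 2 | h(p). Then
h(p+1) − 4·h(p) = (2·3^(p+1) - 2·4^(p+1)) − 4·(2·3^p - 2·4^p) = (2)·3^p·(3 − 4) = (-2)·3^p. Since 2 | h(p) by the inductive hypothesis, 2 | 4·h(p); and 2 | -2 since -2 = 2·-1. Therefore 2 | h(p+1).
This completes the induction.
Therefore the largest such d is 2.

d = 2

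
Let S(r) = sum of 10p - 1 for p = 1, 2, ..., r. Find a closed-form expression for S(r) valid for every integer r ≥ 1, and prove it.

S(r) = r(5r + 4)

We claim S(r) = r(5r + 4) for all r ≥ 1.
Base step (r = 1): S(1) = 9, and the closed form gives 9. They agree.
Inductive step: assume the claim holds for r = p, so S(p) = p(5p + 4).
Then S(p+1) = S(p) + (10p + 9) = (p(5p + 4)) + (10p + 9).
Simplifying, S(p+1) = (p + 1)(5p + 9) = (p+1)(5(p+1) + 4),
which is the closed form with r = p+1.
By induction, the statement is established for all r ≥ 1.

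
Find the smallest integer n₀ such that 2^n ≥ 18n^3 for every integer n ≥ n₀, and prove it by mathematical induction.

At n = 16: 65536 < 73728, so the inequality fails and n₀ ≥ 17. We prove 2^n ≥ 18n^3 for all n ≥ 17.
Base step (n = 17): 2^n = 131072 and 18n^3 = 88434, so 131072 ≥ 88434.
Suppose the result is true for n = j, so 2^j ≥ 18j^3.
Then 2^(j + 1) = 2·(2^j) ≥ 2·(18j^3).
Also, for j ≥ 17 we have 2·(18j^3) ≥ 18(j+1)^3, since 2 ≥ (1 + 1/j)^3 for all j ≥ 17.
Combining, 2^(j + 1) ≥ 18(j+1)^3.
This completes the induction.
Hence the smallest such n₀ is 17.

n₀ = 17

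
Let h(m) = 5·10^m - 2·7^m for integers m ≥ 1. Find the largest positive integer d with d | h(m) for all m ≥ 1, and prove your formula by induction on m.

Computing the first values: h(1) = 36 and h(2) = 402; gcd(36, 402) = 6, so d ≤ 6.
We prove 6 | 5·10^m - 2·7^m for all m ≥ 1 by induction on m.
When m = 1: h(1) = 36 = 6·(6), so 6 | h(1).
Inductive step: suppose the statement holds for some r ≥ 1, i.e. 6 | h(r). Then
h(r+1) − 10·h(r) = (5·10^(r+1) - 2·7^(r+1)) − 10·(5·10^r - 2·7^r) = (-2)·7^r·(7 − 10) = (6)·7^r. Since 6 | h(r) by the inductive hypothesis, 6 | 10·h(r); and 6 | 6 since 6 = 6·1. Therefore 6 | h(r+1).
By induction, the statement is established for all m ≥ 1.
Therefore the largest such d is 6.

d = 6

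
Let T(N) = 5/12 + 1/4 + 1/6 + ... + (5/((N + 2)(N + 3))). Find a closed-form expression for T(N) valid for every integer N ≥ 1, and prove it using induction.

We claim T(N) = 5N/(3(N + 3)) for all N ≥ 1.
For the base case N = 1: T(1) = 5/12, and the closed form gives 5/12. They agree.
Suppose the result is true for N = r, so T(r) = 5r/(3(r + 3)).
Then T(r+1) = T(r) + (5/((r + 3)(r + 4))) = (5r/(3(r + 3))) + (5/((r + 3)(r + 4))).
Simplifying, T(r+1) = 5(r + 1)/(3(r + 4)) = 5(r+1)/(3((r+1) + 3)),
which is the closed form with N = r+1.
By induction, the statement is established for all N ≥ 1.

T(N) = 5N/(3(N + 3))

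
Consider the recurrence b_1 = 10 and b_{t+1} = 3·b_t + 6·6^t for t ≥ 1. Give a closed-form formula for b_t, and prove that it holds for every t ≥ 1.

b_t = -2·3^(t - 1) + 2·6^t

Computing the first terms: b_1 = 10, b_2 = 66, b_3 = 414. This suggests b_t = -2·3^(t - 1) + 2·6^t.
Base step (t = 1): the formula gives 10 = 10 = b_1.
Inductive step: suppose the statement holds for some k ≥ 1, so b_k = -2·3^(k - 1) + 2·6^k.
Then b_{k+1} = 3·b_k + 6·6^k = 3·(-2·3^(k - 1) + 2·6^k) + 6·6^k = -2·3^k + 2·6^(k + 1) = -2·3^((k+1) - 1) + 2·6^(k+1),
which is the claimed formula at t = k+1.
By induction, the statement is established for all t ≥ 1.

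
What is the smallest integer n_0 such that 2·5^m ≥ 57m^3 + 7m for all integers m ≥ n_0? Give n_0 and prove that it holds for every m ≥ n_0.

At m = 5: 6250 < 7160, so the inequality fails and n_0 ≥ 6. We prove 2·5^m ≥ 57m^3 + 7m for all m ≥ 6.
Base step (m = 6): 2·5^m = 31250 and 57m^3 + 7m = 12354, so 31250 ≥ 12354.
Inductive step: suppose the statement holds for some p ≥ 6, so 2·5^p ≥ 57p^3 + 7p.
Then 2·5^(p + 1) = 5·(2·5^p) ≥ 5·(57p^3 + 7p).
Also, for p ≥ 6 we have 5·(57p^3 + 7p) ≥ 57(p+1)^3 + 7(p+1), since 5·(57p^3 + 7p) − (57(p+1)^3 + 7(p+1)) = 228p^3 - 171p^2 - 143p - 64, which is nonnegative for all p ≥ 6.
Combining, 2·5^(p + 1) ≥ 57(p+1)^3 + 7(p+1).
By induction, the statement is established for all m ≥ 6.
Hence the smallest such n_0 is 6.

n_0 = 6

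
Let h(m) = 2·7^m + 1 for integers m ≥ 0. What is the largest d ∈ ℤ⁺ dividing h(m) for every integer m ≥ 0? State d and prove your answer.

d = 3

Computing the first values: h(0) = 3 and h(1) = 15; gcd(3, 15) = 3, so d ≤ 3.
We prove 3 | 2·7^m + 1 for all m ≥ 0 by induction on m.
Base case (m = 0): h(0) = 3 = 3·(1), so 3 | h(0).
For the inductive step, assume it holds for an arbitrary i ≥ 0, i.e. 3 | h(i). Then
h(i+1) = 2·7^(i+1) + 1 = 7·(2·7^i + 1) - 6 = 7·h(i) - 6. The first term is divisible by 3 by the inductive hypothesis, and -6 is divisible by 3. Hence 3 | h(i+1).
By induction, the statement is established for all m ≥ 0.
Therefore the largest such d is 3.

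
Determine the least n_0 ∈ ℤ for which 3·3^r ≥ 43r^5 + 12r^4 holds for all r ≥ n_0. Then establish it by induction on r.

n_0 = 15

At r = 14: 14348907 < 23587424, so the inequality fails and n_0 ≥ 15. We prove 3·3^r ≥ 43r^5 + 12r^4 for all r ≥ 15.
Base step (r = 15): 3·3^r = 43046721 and 43r^5 + 12r^4 = 33260625, so 43046721 ≥ 33260625.
Inductive step: assume the claim holds for r = m, so 3·3^m ≥ 43m^5 + 12m^4.
Then 3·3^(m + 1) = 3·(3·3^m) ≥ 3·(43m^5 + 12m^4).
Also, for m ≥ 15 we have 3·(43m^5 + 12m^4) ≥ 43(m+1)^5 + 12(m+1)^4, since 3·(43m^5 + 12m^4) − (43(m+1)^5 + 12(m+1)^4) = 86m^5 - 191m^4 - 478m^3 - 502m^2 - 263m - 55, which is nonnegative for all m ≥ 15.
Combining, 3·3^(m + 1) ≥ 43(m+1)^5 + 12(m+1)^4.
This completes the induction.
Hence the smallest such n_0 is 15.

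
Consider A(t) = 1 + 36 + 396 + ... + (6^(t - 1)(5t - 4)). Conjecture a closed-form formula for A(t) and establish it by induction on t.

We claim A(t) = 6^t(t - 1) + 1 for all t ≥ 1.
Base step (t = 1): A(1) = 1, and the closed form gives 1. They agree.
Inductive step: assume the claim holds for t = p, so A(p) = 6^p(p - 1) + 1.
Then A(p+1) = A(p) + (6^p(5p + 1)) = (6^p(p - 1) + 1) + (6^p(5p + 1)).
Simplifying, A(p+1) = 6^(p + 1)p + 1 = 6^(p+1)((p+1) - 1) + 1,
which is the closed form with t = p+1.
By the principle of mathematical induction, the result holds for all t ≥ 1.

A(t) = 6^t(t - 1) + 1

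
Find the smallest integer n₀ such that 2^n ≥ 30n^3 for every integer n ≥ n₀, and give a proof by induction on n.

n₀ = 18

At n = 17: 131072 < 147390, so the inequality fails and n₀ ≥ 18. We prove 2^n ≥ 30n^3 for all n ≥ 18.
Base step (n = 18): 2^n = 262144 and 30n^3 = 174960, so 262144 ≥ 174960.
Suppose the result is true for n = k, so 2^k ≥ 30k^3.
Then 2^(k + 1) = 2·(2^k) ≥ 2·(30k^3).
Also, for k ≥ 18 we have 2·(30k^3) ≥ 30(k+1)^3, since 2 ≥ (1 + 1/k)^3 for all k ≥ 18.
Combining, 2^(k + 1) ≥ 30(k+1)^3.
This completes the induction.
Hence the smallest such n₀ is 18.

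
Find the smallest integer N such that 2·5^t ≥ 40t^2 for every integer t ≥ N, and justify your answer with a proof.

N = 4

At t = 3: 250 < 360, so the inequality fails and N ≥ 4. We prove 2·5^t ≥ 40t^2 for all t ≥ 4.
Base case (t = 4): 2·5^t = 1250 and 40t^2 = 640, so 1250 ≥ 640.
For the inductive step, assume it holds for an arbitrary i ≥ 4, so 2·5^i ≥ 40i^2.
Then 2·5^(i + 1) = 5·(2·5^i) ≥ 5·(40i^2).
Also, for i ≥ 4 we have 5·(40i^2) ≥ 40(i+1)^2, since 5 ≥ (1 + 1/i)^2 for all i ≥ 4.
Combining, 2·5^(i + 1) ≥ 40(i+1)^2.
Hence, by induction on t, the claim holds for every t ≥ 4.
Hence the smallest such N is 4.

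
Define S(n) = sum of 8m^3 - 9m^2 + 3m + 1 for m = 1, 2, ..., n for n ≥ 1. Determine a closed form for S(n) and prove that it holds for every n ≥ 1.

We claim S(n) = n(2n^3 + n^2 - n + 1) for all n ≥ 1.
Base case (n = 1): S(1) = 3, and the closed form gives 3. They agree.
Inductive step: assume the claim holds for n = m, so S(m) = m(2m^3 + m^2 - m + 1).
Then S(m+1) = S(m) + (8m^3 + 15m^2 + 9m + 3) = (m(2m^3 + m^2 - m + 1)) + (8m^3 + 15m^2 + 9m + 3).
Simplifying, S(m+1) = (m + 1)(2m^3 + 7m^2 + 7m + 3) = (m+1)(2(m+1)^3 + (m+1)^2 - (m+1) + 1),
which is the closed form with n = m+1.
By induction, the statement is established for all n ≥ 1.

S(n) = n(2n^3 + n^2 - n + 1)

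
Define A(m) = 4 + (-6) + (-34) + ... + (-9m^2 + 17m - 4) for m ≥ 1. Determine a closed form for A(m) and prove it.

A(m) = -m(3m^2 - 4m - 3)

We claim A(m) = -m(3m^2 - 4m - 3) for all m ≥ 1.
Base case (m = 1): A(1) = 4, and the closed form gives 4. They agree.
Suppose the result is true for m = i, so A(i) = i(-3i^2 + 4i + 3).
Then A(i+1) = A(i) + (-9i^2 - i + 4) = (i(-3i^2 + 4i + 3)) + (-9i^2 - i + 4).
Simplifying, A(i+1) = -(i + 1)(3i^2 + 2i - 4) = -(i+1)(3(i+1)^2 - 4(i+1) - 3),
which is the closed form with m = i+1.
Hence, by induction on m, the claim holds for every m ≥ 1.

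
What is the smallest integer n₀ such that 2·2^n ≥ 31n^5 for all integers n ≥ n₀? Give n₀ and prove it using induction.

At n = 27: 268435456 < 444816117, so the inequality fails and n₀ ≥ 28. We prove 2·2^n ≥ 31n^5 for all n ≥ 28.
For the base case n = 28: 2·2^n = 536870912 and 31n^5 = 533521408, so 536870912 ≥ 533521408.
Inductive step: suppose the statement holds for some k ≥ 28, so 2·2^k ≥ 31k^5.
Then 2·2^(k + 1) = 2·(2·2^k) ≥ 2·(31k^5).
Also, for k ≥ 28 we have 2·(31k^5) ≥ 31(k+1)^5, since 2 ≥ (1 + 1/k)^5 for all k ≥ 28.
Combining, 2·2^(k + 1) ≥ 31(k+1)^5.
By induction, the statement is established for all n ≥ 28.
Hence the smallest such n₀ is 28.

n₀ = 28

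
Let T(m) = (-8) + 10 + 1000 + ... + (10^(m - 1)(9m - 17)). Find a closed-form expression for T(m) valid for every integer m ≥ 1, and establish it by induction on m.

T(m) = 10^m(m - 2) + 2

We claim T(m) = 10^m(m - 2) + 2 for all m ≥ 1.
Base case (m = 1): T(1) = -8, and the closed form gives -8. They agree.
Inductive step: assume the claim holds for m = i, so T(i) = 10^i(i - 2) + 2.
Then T(i+1) = T(i) + (10^i(9i - 8)) = (10^i(i - 2) + 2) + (10^i(9i - 8)).
Simplifying, T(i+1) = 10·10^i·i - 10·10^i + 2 = 10^(i+1)((i+1) - 2) + 2,
which is the closed form with m = i+1.
Hence, by induction on m, the claim holds for every m ≥ 1.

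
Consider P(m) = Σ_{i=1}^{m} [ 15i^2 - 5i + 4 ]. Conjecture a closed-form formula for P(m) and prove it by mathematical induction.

We claim P(m) = m(5m^2 + 5m + 4) for all m ≥ 1.
Base case (m = 1): P(1) = 14, and the closed form gives 14. They agree.
For the inductive step, assume it holds for an arbitrary i ≥ 1, so P(i) = i(5i^2 + 5i + 4).
Then P(i+1) = P(i) + (15i^2 + 25i + 14) = (i(5i^2 + 5i + 4)) + (15i^2 + 25i + 14).
Simplifying, P(i+1) = (i + 1)(5i^2 + 15i + 14) = (i+1)(5(i+1)^2 + 5(i+1) + 4),
which is the closed form with m = i+1.
Hence, by induction on m, the claim holds for every m ≥ 1.

P(m) = m(5m^2 + 5m + 4)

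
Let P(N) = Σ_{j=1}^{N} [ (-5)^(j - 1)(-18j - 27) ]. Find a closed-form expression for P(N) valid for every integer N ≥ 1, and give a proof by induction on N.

P(N) = (-5)^N(3N + 5) - 5

We claim P(N) = (-5)^N(3N + 5) - 5 for all N ≥ 1.
For the base case N = 1: P(1) = -45, and the closed form gives -45. They agree.
Inductive step: suppose the statement holds for some j ≥ 1, so P(j) = (-5)^j(3j + 5) - 5.
Then P(j+1) = P(j) + ((-5)^j(-18j - 45)) = ((-5)^j(3j + 5) - 5) + ((-5)^j(-18j - 45)).
Simplifying, P(j+1) = -15(-5)^j·j - 40(-5)^j - 5 = (-5)^(j+1)(3(j+1) + 5) - 5,
which is the closed form with N = j+1.
By induction, the statement is established for all N ≥ 1.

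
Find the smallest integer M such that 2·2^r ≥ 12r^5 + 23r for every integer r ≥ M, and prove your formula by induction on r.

M = 27

At r = 26: 134217728 < 142577110, so the inequality fails and M ≥ 27. We prove 2·2^r ≥ 12r^5 + 23r for all r ≥ 27.
For the base case r = 27: 2·2^r = 268435456 and 12r^5 + 23r = 172187505, so 268435456 ≥ 172187505.
Inductive step: suppose the statement holds for some m ≥ 27, so 2·2^m ≥ 12m^5 + 23m.
Then 2·2^(m + 1) = 2·(2·2^m) ≥ 2·(12m^5 + 23m).
Also, for m ≥ 27 we have 2·(12m^5 + 23m) ≥ 12(m+1)^5 + 23(m+1), since 2·(12m^5 + 23m) − (12(m+1)^5 + 23(m+1)) = 12m^5 - 60m^4 - 120m^3 - 120m^2 - 37m - 35, which is nonnegative for all m ≥ 27.
Combining, 2·2^(m + 1) ≥ 12(m+1)^5 + 23(m+1).
Hence, by induction on r, the claim holds for every r ≥ 27.
Hence the smallest such M is 27.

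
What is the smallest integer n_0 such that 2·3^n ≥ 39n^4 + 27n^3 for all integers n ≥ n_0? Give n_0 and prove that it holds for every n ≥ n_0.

n_0 = 12

At n = 11: 354294 < 606936, so the inequality fails and n_0 ≥ 12. We prove 2·3^n ≥ 39n^4 + 27n^3 for all n ≥ 12.
Base step (n = 12): 2·3^n = 1062882 and 39n^4 + 27n^3 = 855360, so 1062882 ≥ 855360.
Inductive step: suppose the statement holds for some p ≥ 12, so 2·3^p ≥ 39p^4 + 27p^3.
Then 2·3^(p + 1) = 3·(2·3^p) ≥ 3·(39p^4 + 27p^3).
Also, for p ≥ 12 we have 3·(39p^4 + 27p^3) ≥ 39(p+1)^4 + 27(p+1)^3, since 3·(39p^4 + 27p^3) − (39(p+1)^4 + 27(p+1)^3) = 78p^4 - 102p^3 - 315p^2 - 237p - 66, which is nonnegative for all p ≥ 12.
Combining, 2·3^(p + 1) ≥ 39(p+1)^4 + 27(p+1)^3.
By induction, the statement is established for all n ≥ 12.
Hence the smallest such n_0 is 12.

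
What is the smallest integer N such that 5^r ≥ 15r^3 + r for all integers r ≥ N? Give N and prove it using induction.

N = 5

At r = 4: 625 < 964, so the inequality fails and N ≥ 5. We prove 5^r ≥ 15r^3 + r for all r ≥ 5.
For the base case r = 5: 5^r = 3125 and 15r^3 + r = 1880, so 3125 ≥ 1880.
Inductive step: suppose the statement holds for some i ≥ 5, so 5^i ≥ 15i^3 + i.
Then 5^(i + 1) = 5·(5^i) ≥ 5·(15i^3 + i).
Also, for i ≥ 5 we have 5·(15i^3 + i) ≥ 15(i+1)^3 + (i+1), since 5·(15i^3 + i) − (15(i+1)^3 + (i+1)) = 60i^3 - 45i^2 - 41i - 16, which is nonnegative for all i ≥ 5.
Combining, 5^(i + 1) ≥ 15(i+1)^3 + (i+1).
This completes the induction.
Hence the smallest such N is 5.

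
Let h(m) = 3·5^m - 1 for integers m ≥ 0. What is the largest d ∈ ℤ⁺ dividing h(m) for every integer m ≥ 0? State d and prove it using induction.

Computing the first values: h(0) = 2 and h(1) = 14; gcd(2, 14) = 2, so d ≤ 2.
We prove 2 | 3·5^m - 1 for all m ≥ 0 by induction on m.
Base step (m = 0): h(0) = 2 = 2·(1), so 2 | h(0).
Inductive step: suppose the statement holds for some k ≥ 0, i.e. 2 | h(k). Then
h(k+1) = 3·5^(k+1) - 1 = 5·(3·5^k - 1) + 4 = 5·h(k) + 4. The first term is divisible by 2 by the inductive hypothesis, and 4 is divisible by 2. Hence 2 | h(k+1).
Hence, by induction on m, the claim holds for every m ≥ 0.
Therefore the largest such d is 2.

d = 2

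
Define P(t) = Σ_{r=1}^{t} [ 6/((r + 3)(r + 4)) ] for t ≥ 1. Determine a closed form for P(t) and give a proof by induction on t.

We claim P(t) = 3t/(2(t + 4)) for all t ≥ 1.
Base step (t = 1): P(1) = 3/10, and the closed form gives 3/10. They agree.
For the inductive step, assume it holds for an arbitrary r ≥ 1, so P(r) = 3r/(2(r + 4)).
Then P(r+1) = P(r) + (6/((r + 4)(r + 5))) = (3r/(2(r + 4))) + (6/((r + 4)(r + 5))).
Simplifying, P(r+1) = 3(r + 1)/(2(r + 5)) = 3(r+1)/(2((r+1) + 4)),
which is the closed form with t = r+1.
Hence, by induction on t, the claim holds for every t ≥ 1.

P(t) = 3t/(2(t + 4))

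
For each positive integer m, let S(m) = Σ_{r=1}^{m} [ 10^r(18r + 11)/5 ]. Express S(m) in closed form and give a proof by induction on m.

S(m) = 2·10^m(2m + 1) - 2

We claim S(m) = 2·10^m(2m + 1) - 2 for all m ≥ 1.
Base case (m = 1): S(1) = 58, and the closed form gives 58. They agree.
Inductive step: assume the claim holds for m = r, so S(r) = 2·10^r(2r + 1) - 2.
Then S(r+1) = S(r) + (10^r(36r + 58)) = (2·10^r(2r + 1) - 2) + (10^r(36r + 58)).
Simplifying, S(r+1) = 40·10^r·r + 60·10^r - 2 = 2·10^(r+1)(2(r+1) + 1) - 2,
which is the closed form with m = r+1.
Hence, by induction on m, the claim holds for every m ≥ 1.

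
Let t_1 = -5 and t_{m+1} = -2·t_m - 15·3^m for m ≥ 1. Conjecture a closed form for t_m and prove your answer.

Computing the first terms: t_1 = -5, t_2 = -35, t_3 = -65. This suggests t_m = (-2)^(m + 1) - 3^(m + 1).
When m = 1: the formula gives -5 = -5 = t_1.
Suppose the result is true for m = p, so t_p = (-2)^(p + 1) - 3^(p + 1).
Then t_{p+1} = -2·t_p - 15·3^p = -2·((-2)^(p + 1) - 3^(p + 1)) - 15·3^p = (-2)^(p + 2) - 3^(p + 2) = (-2)^((p+1) + 1) - 3^((p+1) + 1),
which is the claimed formula at m = p+1.
By induction, the statement is established for all m ≥ 1.

t_m = (-2)^(m + 1) - 3^(m + 1)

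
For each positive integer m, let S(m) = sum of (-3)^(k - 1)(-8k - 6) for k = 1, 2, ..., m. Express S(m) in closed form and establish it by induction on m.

We claim S(m) = 2(-3)^m(m + 1) - 2 for all m ≥ 1.
When m = 1: S(1) = -14, and the closed form gives -14. They agree.
Suppose the result is true for m = k, so S(k) = 2(-3)^k(k + 1) - 2.
Then S(k+1) = S(k) + ((-3)^k(-8k - 14)) = (2(-3)^k(k + 1) - 2) + ((-3)^k(-8k - 14)).
Simplifying, S(k+1) = -6(-3)^k·k - 12(-3)^k - 2 = 2(-3)^(k+1)((k+1) + 1) - 2,
which is the closed form with m = k+1.
This completes the induction.

S(m) = 2(-3)^m(m + 1) - 2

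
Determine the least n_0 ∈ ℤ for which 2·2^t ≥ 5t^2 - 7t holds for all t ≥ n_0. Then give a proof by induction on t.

At t = 6: 128 < 138, so the inequality fails and n_0 ≥ 7. We prove 2·2^t ≥ 5t^2 - 7t for all t ≥ 7.
Base step (t = 7): 2·2^t = 256 and 5t^2 - 7t = 196, so 256 ≥ 196.
Inductive step: assume the claim holds for t = i, so 2·2^i ≥ 5i^2 - 7i.
Then 2·2^(i + 1) = 2·(2·2^i) ≥ 2·(5i^2 - 7i).
Also, for i ≥ 7 we have 2·(5i^2 - 7i) ≥ 5(i+1)^2 - 7(i+1), since 2·(5i^2 - 7i) − (5(i+1)^2 - 7(i+1)) = 5i^2 - 17i + 2, which is nonnegative for all i ≥ 7.
Combining, 2·2^(i + 1) ≥ 5(i+1)^2 - 7(i+1).
This completes the induction.
Hence the smallest such n_0 is 7.

n_0 = 7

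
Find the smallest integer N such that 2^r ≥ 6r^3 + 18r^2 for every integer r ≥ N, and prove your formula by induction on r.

N = 15

At r = 14: 16384 < 19992, so the inequality fails and N ≥ 15. We prove 2^r ≥ 6r^3 + 18r^2 for all r ≥ 15.
When r = 15: 2^r = 32768 and 6r^3 + 18r^2 = 24300, so 32768 ≥ 24300.
Inductive step: assume the claim holds for r = k, so 2^k ≥ 6k^3 + 18k^2.
Then 2^(k + 1) = 2·(2^k) ≥ 2·(6k^3 + 18k^2).
Also, for k ≥ 15 we have 2·(6k^3 + 18k^2) ≥ 6(k+1)^3 + 18(k+1)^2, since 2·(6k^3 + 18k^2) − (6(k+1)^3 + 18(k+1)^2) = 6k^3 - 54k - 24, which is nonnegative for all k ≥ 15.
Combining, 2^(k + 1) ≥ 6(k+1)^3 + 18(k+1)^2.
Hence, by induction on r, the claim holds for every r ≥ 15.
Hence the smallest such N is 15.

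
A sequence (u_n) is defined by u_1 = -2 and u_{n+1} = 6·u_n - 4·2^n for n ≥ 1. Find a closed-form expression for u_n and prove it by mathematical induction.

Computing the first terms: u_1 = -2, u_2 = -20, u_3 = -136. This suggests u_n = 2^n - 4·6^(n - 1).
When n = 1: the formula gives -2 = -2 = u_1.
Inductive step: assume the claim holds for n = p, so u_p = 2^p - 4·6^(p - 1).
Then u_{p+1} = 6·u_p - 4·2^p = 6·(2^p - 4·6^(p - 1)) - 4·2^p = 2^(p + 1) - 4·6^p = 2^(p+1) - 4·6^((p+1) - 1),
which is the claimed formula at n = p+1.
Hence, by induction on n, the claim holds for every n ≥ 1.

u_n = 2^n - 4·6^(n - 1)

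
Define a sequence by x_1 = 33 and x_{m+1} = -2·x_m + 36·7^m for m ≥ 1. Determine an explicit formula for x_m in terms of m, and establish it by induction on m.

x_m = 5(-2)^(m - 1) + 4·7^m

Computing the first terms: x_1 = 33, x_2 = 186, x_3 = 1392. This suggests x_m = 5(-2)^(m - 1) + 4·7^m.
When m = 1: the formula gives 33 = 33 = x_1.
Suppose the result is true for m = k, so x_k = 5(-2)^(k - 1) + 4·7^k.
Then x_{k+1} = -2·x_k + 36·7^k = -2·(5(-2)^(k - 1) + 4·7^k) + 36·7^k = 5(-2)^k + 4·7^(k + 1) = 5(-2)^((k+1) - 1) + 4·7^(k+1),
which is the claimed formula at m = k+1.
This completes the induction.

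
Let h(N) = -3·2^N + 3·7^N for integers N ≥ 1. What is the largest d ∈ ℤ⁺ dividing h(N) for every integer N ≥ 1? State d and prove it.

d = 15

Computing the first values: h(1) = 15 and h(2) = 135; gcd(15, 135) = 15, so d ≤ 15.
We prove 15 | -3·2^N + 3·7^N for all N ≥ 1 by induction on N.
Base case (N = 1): h(1) = 15 = 15·(1), so 15 | h(1).
For the inductive step, assume it holds for an arbitrary j ≥ 1, i.e. 15 | h(j). Then
h(j+1) − 7·h(j) = (-3·2^(j+1) + 3·7^(j+1)) − 7·(-3·2^j + 3·7^j) = (-3)·2^j·(2 − 7) = (15)·2^j. Since 15 | h(j) by the inductive hypothesis, 15 | 7·h(j); and 15 | 15 since 15 = 15·1. Therefore 15 | h(j+1).
This completes the induction.
Therefore the largest such d is 15.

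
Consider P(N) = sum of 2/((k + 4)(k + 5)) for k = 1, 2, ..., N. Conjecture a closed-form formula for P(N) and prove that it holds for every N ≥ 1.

We claim P(N) = 2N/(5(N + 5)) for all N ≥ 1.
When N = 1: P(1) = 1/15, and the closed form gives 1/15. They agree.
For the inductive step, assume it holds for an arbitrary k ≥ 1, so P(k) = 2k/(5(k + 5)).
Then P(k+1) = P(k) + (2/((k + 5)(k + 6))) = (2k/(5(k + 5))) + (2/((k + 5)(k + 6))).
Simplifying, P(k+1) = 2(k + 1)/(5(k + 6)) = 2(k+1)/(5((k+1) + 5)),
which is the closed form with N = k+1.
This completes the induction.

P(N) = 2N/(5(N + 5))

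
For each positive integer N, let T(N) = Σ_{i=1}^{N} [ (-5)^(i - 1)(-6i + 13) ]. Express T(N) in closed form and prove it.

T(N) = (-5)^N(N - 2) + 2

We claim T(N) = (-5)^N(N - 2) + 2 for all N ≥ 1.
When N = 1: T(1) = 7, and the closed form gives 7. They agree.
Inductive step: suppose the statement holds for some i ≥ 1, so T(i) = (-5)^i(i - 2) + 2.
Then T(i+1) = T(i) + ((-5)^i(-6i + 7)) = ((-5)^i(i - 2) + 2) + ((-5)^i(-6i + 7)).
Simplifying, T(i+1) = (-5)^(i + 1)i - (-5)^(i + 1) + 2 = (-5)^(i+1)((i+1) - 2) + 2,
which is the closed form with N = i+1.
By the principle of mathematical induction, the result holds for all N ≥ 1.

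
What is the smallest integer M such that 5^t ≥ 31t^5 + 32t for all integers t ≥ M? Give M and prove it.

At t = 8: 390625 < 1016064, so the inequality fails and M ≥ 9. We prove 5^t ≥ 31t^5 + 32t for all t ≥ 9.
Base case (t = 9): 5^t = 1953125 and 31t^5 + 32t = 1830807, so 1953125 ≥ 1830807.
Suppose the result is true for t = p, so 5^p ≥ 31p^5 + 32p.
Then 5^(p + 1) = 5·(5^p) ≥ 5·(31p^5 + 32p).
Also, for p ≥ 9 we have 5·(31p^5 + 32p) ≥ 31(p+1)^5 + 32(p+1), since 5·(31p^5 + 32p) − (31(p+1)^5 + 32(p+1)) = 124p^5 - 155p^4 - 310p^3 - 310p^2 - 27p - 63, which is nonnegative for all p ≥ 9.
Combining, 5^(p + 1) ≥ 31(p+1)^5 + 32(p+1).
This completes the induction.
Hence the smallest such M is 9.

M = 9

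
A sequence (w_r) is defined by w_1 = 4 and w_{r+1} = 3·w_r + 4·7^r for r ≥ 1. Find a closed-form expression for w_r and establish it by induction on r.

w_r = -3^r + 7^r

Computing the first terms: w_1 = 4, w_2 = 40, w_3 = 316. This suggests w_r = -3^r + 7^r.
For the base case r = 1: the formula gives 4 = 4 = w_1.
Inductive step: suppose the statement holds for some j ≥ 1, so w_j = -3^j + 7^j.
Then w_{j+1} = 3·w_j + 4·7^j = 3·(-3^j + 7^j) + 4·7^j = -3^(j + 1) + 7^(j + 1),
which is the claimed formula at r = j+1.
This completes the induction.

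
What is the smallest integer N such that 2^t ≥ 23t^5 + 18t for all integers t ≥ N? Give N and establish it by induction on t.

N = 29

At t = 28: 268435456 < 395838968, so the inequality fails and N ≥ 29. We prove 2^t ≥ 23t^5 + 18t for all t ≥ 29.
When t = 29: 2^t = 536870912 and 23t^5 + 18t = 471756949, so 536870912 ≥ 471756949.
Inductive step: assume the claim holds for t = r, so 2^r ≥ 23r^5 + 18r.
Then 2^(r + 1) = 2·(2^r) ≥ 2·(23r^5 + 18r).
Also, for r ≥ 29 we have 2·(23r^5 + 18r) ≥ 23(r+1)^5 + 18(r+1), since 2·(23r^5 + 18r) − (23(r+1)^5 + 18(r+1)) = 23r^5 - 115r^4 - 230r^3 - 230r^2 - 97r - 41, which is nonnegative for all r ≥ 29.
Combining, 2^(r + 1) ≥ 23(r+1)^5 + 18(r+1).
Hence, by induction on t, the claim holds for every t ≥ 29.
Hence the smallest such N is 29.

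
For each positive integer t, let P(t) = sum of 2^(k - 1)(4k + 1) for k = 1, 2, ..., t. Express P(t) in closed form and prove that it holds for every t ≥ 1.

We claim P(t) = 2^t(4t - 3) + 3 for all t ≥ 1.
When t = 1: P(1) = 5, and the closed form gives 5. They agree.
Inductive step: suppose the statement holds for some k ≥ 1, so P(k) = 2^k(4k - 3) + 3.
Then P(k+1) = P(k) + (2^k(4k + 5)) = (2^k(4k - 3) + 3) + (2^k(4k + 5)).
Simplifying, P(k+1) = 2^(k + 1) + 2^(k + 3)k + 3 = 2^(k+1)(4(k+1) - 3) + 3,
which is the closed form with t = k+1.
By induction, the statement is established for all t ≥ 1.

P(t) = 2^t(4t - 3) + 3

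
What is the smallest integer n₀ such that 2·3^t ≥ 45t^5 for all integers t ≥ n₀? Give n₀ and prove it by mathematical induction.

n₀ = 16

At t = 15: 28697814 < 34171875, so the inequality fails and n₀ ≥ 16. We prove 2·3^t ≥ 45t^5 for all t ≥ 16.
Base step (t = 16): 2·3^t = 86093442 and 45t^5 = 47185920, so 86093442 ≥ 47185920.
Inductive step: suppose the statement holds for some m ≥ 16, so 2·3^m ≥ 45m^5.
Then 2·3^(m + 1) = 3·(2·3^m) ≥ 3·(45m^5).
Also, for m ≥ 16 we have 3·(45m^5) ≥ 45(m+1)^5, since 3 ≥ (1 + 1/m)^5 for all m ≥ 16.
Combining, 2·3^(m + 1) ≥ 45(m+1)^5.
Hence, by induction on t, the claim holds for every t ≥ 16.
Hence the smallest such n₀ is 16.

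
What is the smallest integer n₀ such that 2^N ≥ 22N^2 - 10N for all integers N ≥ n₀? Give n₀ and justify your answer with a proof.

At N = 11: 2048 < 2552, so the inequality fails and n₀ ≥ 12. We prove 2^N ≥ 22N^2 - 10N for all N ≥ 12.
Base step (N = 12): 2^N = 4096 and 22N^2 - 10N = 3048, so 4096 ≥ 3048.
Suppose the result is true for N = m, so 2^m ≥ 22m^2 - 10m.
Then 2^(m + 1) = 2·(2^m) ≥ 2·(22m^2 - 10m).
Also, for m ≥ 12 we have 2·(22m^2 - 10m) ≥ 22(m+1)^2 - 10(m+1), since 2·(22m^2 - 10m) − (22(m+1)^2 - 10(m+1)) = 22m^2 - 54m - 12, which is nonnegative for all m ≥ 12.
Combining, 2^(m + 1) ≥ 22(m+1)^2 - 10(m+1).
By the principle of mathematical induction, the result holds for all N ≥ 12.
Hence the smallest such n₀ is 12.

n₀ = 12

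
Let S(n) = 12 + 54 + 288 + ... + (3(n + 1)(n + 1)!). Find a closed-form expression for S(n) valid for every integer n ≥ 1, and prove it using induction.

We claim S(n) = 3(n + 2)! - 6 for all n ≥ 1.
For the base case n = 1: S(1) = 12, and the closed form gives 12. They agree.
For the inductive step, assume it holds for an arbitrary p ≥ 1, so S(p) = 3(p + 2)! - 6.
Then S(p+1) = S(p) + (3(p + 2)(p + 2)!) = (3(p + 2)! - 6) + (3(p + 2)(p + 2)!).
Simplifying, S(p+1) = 3((p+1) + 2)! - 6,
which is the closed form with n = p+1.
This completes the induction.

S(n) = 3(n + 2)! - 6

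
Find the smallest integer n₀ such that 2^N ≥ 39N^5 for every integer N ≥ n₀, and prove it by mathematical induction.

n₀ = 30

At N = 29: 536870912 < 799934811, so the inequality fails and n₀ ≥ 30. We prove 2^N ≥ 39N^5 for all N ≥ 30.
For the base case N = 30: 2^N = 1073741824 and 39N^5 = 947700000, so 1073741824 ≥ 947700000.
For the inductive step, assume it holds for an arbitrary p ≥ 30, so 2^p ≥ 39p^5.
Then 2^(p + 1) = 2·(2^p) ≥ 2·(39p^5).
Also, for p ≥ 30 we have 2·(39p^5) ≥ 39(p+1)^5, since 2 ≥ (1 + 1/p)^5 for all p ≥ 30.
Combining, 2^(p + 1) ≥ 39(p+1)^5.
By induction, the statement is established for all N ≥ 30.
Hence the smallest such n₀ is 30.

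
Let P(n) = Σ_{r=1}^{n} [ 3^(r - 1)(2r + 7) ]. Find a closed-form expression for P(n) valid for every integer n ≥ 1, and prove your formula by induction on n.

P(n) = 3^n(n + 3) - 3

We claim P(n) = 3^n(n + 3) - 3 for all n ≥ 1.
Base step (n = 1): P(1) = 9, and the closed form gives 9. They agree.
For the inductive step, assume it holds for an arbitrary r ≥ 1, so P(r) = 3^r(r + 3) - 3.
Then P(r+1) = P(r) + (3^r(2r + 9)) = (3^r(r + 3) - 3) + (3^r(2r + 9)).
Simplifying, P(r+1) = 3·3^r·r + 12·3^r - 3 = 3^(r+1)((r+1) + 3) - 3,
which is the closed form with n = r+1.
By induction, the statement is established for all n ≥ 1.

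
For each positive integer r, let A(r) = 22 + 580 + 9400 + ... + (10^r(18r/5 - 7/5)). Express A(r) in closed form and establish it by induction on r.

We claim A(r) = 2·10^r(2r - 1) + 2 for all r ≥ 1.
Base step (r = 1): A(1) = 22, and the closed form gives 22. They agree.
Inductive step: assume the claim holds for r = k, so A(k) = 2·10^k(2k - 1) + 2.
Then A(k+1) = A(k) + (10^k(36k + 22)) = (2·10^k(2k - 1) + 2) + (10^k(36k + 22)).
Simplifying, A(k+1) = 40·10^k·k + 20·10^k + 2 = 2·10^(k+1)(2(k+1) - 1) + 2,
which is the closed form with r = k+1.
Hence, by induction on r, the claim holds for every r ≥ 1.

A(r) = 2·10^r(2r - 1) + 2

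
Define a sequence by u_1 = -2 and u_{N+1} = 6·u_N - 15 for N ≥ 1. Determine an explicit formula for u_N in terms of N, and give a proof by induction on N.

Computing the first terms: u_1 = -2, u_2 = -27, u_3 = -177. This suggests u_N = -5·6^(N - 1) + 3.
Base step (N = 1): the formula gives -2 = -2 = u_1.
Inductive step: assume the claim holds for N = i, so u_i = -5·6^(i - 1) + 3.
Then u_{i+1} = 6·u_i - 15 = 6·(-5·6^(i - 1) + 3) - 15 = -5·6^i + 3 = -5·6^((i+1) - 1) + 3,
which is the claimed formula at N = i+1.
By induction, the statement is established for all N ≥ 1.

u_N = -5·6^(N - 1) + 3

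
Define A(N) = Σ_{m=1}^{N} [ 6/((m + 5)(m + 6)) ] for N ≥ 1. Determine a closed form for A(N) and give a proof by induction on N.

We claim A(N) = N/(N + 6) for all N ≥ 1.
Base case (N = 1): A(1) = 1/7, and the closed form gives 1/7. They agree.
For the inductive step, assume it holds for an arbitrary m ≥ 1, so A(m) = m/(m + 6).
Then A(m+1) = A(m) + (6/((m + 6)(m + 7))) = (m/(m + 6)) + (6/((m + 6)(m + 7))).
Simplifying, A(m+1) = (m + 1)/(m + 7) = (m+1)/((m+1) + 6),
which is the closed form with N = m+1.
By induction, the statement is established for all N ≥ 1.

A(N) = N/(N + 6)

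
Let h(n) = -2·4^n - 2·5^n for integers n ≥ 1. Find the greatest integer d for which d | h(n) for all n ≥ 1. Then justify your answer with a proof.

Computing the first values: h(1) = -18 and h(2) = -82; gcd(-18, -82) = 2, so d ≤ 2.
We prove 2 | -2·4^n - 2·5^n for all n ≥ 1 by induction on n.
For the base case n = 1: h(1) = -18 = 2·(-9), so 2 | h(1).
Inductive step: suppose the statement holds for some j ≥ 1, i.e. 2 | h(j). Then
h(j+1) − 5·h(j) = (-2·4^(j+1) - 2·5^(j+1)) − 5·(-2·4^j - 2·5^j) = (-2)·4^j·(4 − 5) = (2)·4^j. Since 2 | h(j) by the inductive hypothesis, 2 | 5·h(j); and 2 | 2 since 2 = 2·1. Therefore 2 | h(j+1).
Hence, by induction on n, the claim holds for every n ≥ 1.
Therefore the largest such d is 2.

d = 2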